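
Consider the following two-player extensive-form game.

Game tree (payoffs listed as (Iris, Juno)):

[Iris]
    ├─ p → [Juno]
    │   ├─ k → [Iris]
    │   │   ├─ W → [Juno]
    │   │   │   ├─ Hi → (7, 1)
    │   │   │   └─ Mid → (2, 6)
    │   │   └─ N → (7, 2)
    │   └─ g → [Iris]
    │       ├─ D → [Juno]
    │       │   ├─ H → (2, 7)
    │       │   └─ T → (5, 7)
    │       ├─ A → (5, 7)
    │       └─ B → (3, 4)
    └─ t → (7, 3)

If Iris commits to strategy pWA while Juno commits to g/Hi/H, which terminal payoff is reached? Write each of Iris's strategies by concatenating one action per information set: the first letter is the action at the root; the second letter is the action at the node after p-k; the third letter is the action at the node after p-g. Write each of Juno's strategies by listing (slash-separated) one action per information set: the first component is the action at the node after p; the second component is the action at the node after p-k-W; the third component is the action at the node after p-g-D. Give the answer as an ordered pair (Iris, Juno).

(5, 7)

Trace the play path from the root:
  Iris plays p
  Juno plays g at [p]
  Iris plays A at [p-g]
→ terminal payoff (5, 7).
(Iris's choice at the node after p-k is never reached on this path, so it doesn't affect the outcome.)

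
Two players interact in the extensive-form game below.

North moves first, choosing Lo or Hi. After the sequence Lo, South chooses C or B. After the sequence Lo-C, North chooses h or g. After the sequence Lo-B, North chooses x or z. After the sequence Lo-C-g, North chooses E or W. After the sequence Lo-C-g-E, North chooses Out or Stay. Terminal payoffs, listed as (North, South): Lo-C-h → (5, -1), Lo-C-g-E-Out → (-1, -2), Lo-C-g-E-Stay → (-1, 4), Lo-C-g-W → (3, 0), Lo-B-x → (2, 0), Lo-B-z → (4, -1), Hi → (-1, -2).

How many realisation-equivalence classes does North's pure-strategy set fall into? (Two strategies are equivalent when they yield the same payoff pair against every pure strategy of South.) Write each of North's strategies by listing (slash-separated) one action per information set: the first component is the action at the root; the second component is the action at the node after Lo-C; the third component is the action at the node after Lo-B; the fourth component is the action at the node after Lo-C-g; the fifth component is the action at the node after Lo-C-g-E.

North has 32 pure strategies: Lo/h/x/E/Out, Lo/h/x/E/Stay, Lo/h/x/W/Out, Lo/h/x/W/Stay, Lo/h/z/E/Out, Lo/h/z/E/Stay, Lo/h/z/W/Out, Lo/h/z/W/Stay, Lo/g/x/E/Out, Lo/g/x/E/Stay, Lo/g/x/W/Out, Lo/g/x/W/Stay, Lo/g/z/E/Out, Lo/g/z/E/Stay, Lo/g/z/W/Out, Lo/g/z/W/Stay, Hi/h/x/E/Out, Hi/h/x/E/Stay, Hi/h/x/W/Out, Hi/h/x/W/Stay, Hi/h/z/E/Out, Hi/h/z/E/Stay, Hi/h/z/W/Out, Hi/h/z/W/Stay, Hi/g/x/E/Out, Hi/g/x/E/Stay, Hi/g/x/W/Out, Hi/g/x/W/Stay, Hi/g/z/E/Out, Hi/g/z/E/Stay, Hi/g/z/W/Out, Hi/g/z/W/Stay. Columns: C, B.
{Lo/h/x/E/Out, Lo/h/x/E/Stay, Lo/h/x/W/Out, Lo/h/x/W/Stay} → row (5,-1) (2,0)
{Lo/h/z/E/Out, Lo/h/z/E/Stay, Lo/h/z/W/Out, Lo/h/z/W/Stay} → row (5,-1) (4,-1)
{Lo/g/x/E/Out} → row (-1,-2) (2,0)
{Lo/g/x/E/Stay} → row (-1,4) (2,0)
{Lo/g/x/W/Out, Lo/g/x/W/Stay} → row (3,0) (2,0)
{Lo/g/z/E/Out} → row (-1,-2) (4,-1)
{Lo/g/z/E/Stay} → row (-1,4) (4,-1)
{Lo/g/z/W/Out, Lo/g/z/W/Stay} → row (3,0) (4,-1)
{Hi/h/x/E/Out, Hi/h/x/E/Stay, Hi/h/x/W/Out, Hi/h/x/W/Stay, Hi/h/z/E/Out, Hi/h/z/E/Stay, Hi/h/z/W/Out, Hi/h/z/W/Stay, Hi/g/x/E/Out, Hi/g/x/E/Stay, Hi/g/x/W/Out, Hi/g/x/W/Stay, Hi/g/z/E/Out, Hi/g/z/E/Stay, Hi/g/z/W/Out, Hi/g/z/W/Stay} → row (-1,-2) (-1,-2)
That's 9 distinct rows out of 32 strategies.

9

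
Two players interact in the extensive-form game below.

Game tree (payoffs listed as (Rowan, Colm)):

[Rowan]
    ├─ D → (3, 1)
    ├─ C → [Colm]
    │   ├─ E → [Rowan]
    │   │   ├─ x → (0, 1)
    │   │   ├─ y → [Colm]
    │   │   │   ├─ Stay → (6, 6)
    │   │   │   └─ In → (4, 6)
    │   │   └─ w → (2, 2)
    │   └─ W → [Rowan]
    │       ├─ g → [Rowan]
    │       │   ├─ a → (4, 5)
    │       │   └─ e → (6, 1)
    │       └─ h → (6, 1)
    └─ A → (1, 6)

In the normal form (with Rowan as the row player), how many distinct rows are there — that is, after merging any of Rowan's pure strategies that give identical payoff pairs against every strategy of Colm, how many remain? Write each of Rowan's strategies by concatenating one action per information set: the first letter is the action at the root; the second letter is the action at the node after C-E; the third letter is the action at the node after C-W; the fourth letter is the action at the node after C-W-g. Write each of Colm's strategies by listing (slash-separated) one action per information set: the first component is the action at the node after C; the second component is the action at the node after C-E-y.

8

Rowan has 36 pure strategies: Dxga, Dxge, Dxha, Dxhe, Dyga, Dyge, Dyha, Dyhe, Dwga, Dwge, Dwha, Dwhe, Cxga, Cxge, Cxha, Cxhe, Cyga, Cyge, Cyha, Cyhe, Cwga, Cwge, Cwha, Cwhe, Axga, Axge, Axha, Axhe, Ayga, Ayge, Ayha, Ayhe, Awga, Awge, Awha, Awhe. Columns: E/Stay, E/In, W/Stay, W/In.
{Dxga, Dxge, Dxha, Dxhe, Dyga, Dyge, Dyha, Dyhe, Dwga, Dwge, Dwha, Dwhe} → row (3,1) (3,1) (3,1) (3,1)
{Cxga} → row (0,1) (0,1) (4,5) (4,5)
{Cxge, Cxha, Cxhe} → row (0,1) (0,1) (6,1) (6,1)
{Cyga} → row (6,6) (4,6) (4,5) (4,5)
{Cyge, Cyha, Cyhe} → row (6,6) (4,6) (6,1) (6,1)
{Cwga} → row (2,2) (2,2) (4,5) (4,5)
{Cwge, Cwha, Cwhe} → row (2,2) (2,2) (6,1) (6,1)
{Axga, Axge, Axha, Axhe, Ayga, Ayge, Ayha, Ayhe, Awga, Awge, Awha, Awhe} → row (1,6) (1,6) (1,6) (1,6)
That's 8 distinct rows out of 36 strategies.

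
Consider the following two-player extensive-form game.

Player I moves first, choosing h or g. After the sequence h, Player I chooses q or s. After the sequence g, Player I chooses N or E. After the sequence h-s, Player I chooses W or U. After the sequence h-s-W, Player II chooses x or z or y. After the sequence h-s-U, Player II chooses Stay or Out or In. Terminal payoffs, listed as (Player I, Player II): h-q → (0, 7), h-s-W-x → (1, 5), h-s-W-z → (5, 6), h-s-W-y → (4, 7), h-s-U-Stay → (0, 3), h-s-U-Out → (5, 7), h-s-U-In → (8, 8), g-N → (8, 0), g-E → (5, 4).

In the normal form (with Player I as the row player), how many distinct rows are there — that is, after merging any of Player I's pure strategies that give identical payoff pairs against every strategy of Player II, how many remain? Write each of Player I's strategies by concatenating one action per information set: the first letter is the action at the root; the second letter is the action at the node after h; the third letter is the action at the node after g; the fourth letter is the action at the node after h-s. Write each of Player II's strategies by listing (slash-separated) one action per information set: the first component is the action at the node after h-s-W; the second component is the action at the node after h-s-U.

Player I has 16 pure strategies: hqNW, hqNU, hqEW, hqEU, hsNW, hsNU, hsEW, hsEU, gqNW, gqNU, gqEW, gqEU, gsNW, gsNU, gsEW, gsEU. Columns: x/Stay, x/Out, x/In, z/Stay, z/Out, z/In, y/Stay, y/Out, y/In.
{hqNW, hqNU, hqEW, hqEU} → row (0,7) (0,7) (0,7) (0,7) (0,7) (0,7) (0,7) (0,7) (0,7)
{hsNW, hsEW} → row (1,5) (1,5) (1,5) (5,6) (5,6) (5,6) (4,7) (4,7) (4,7)
{hsNU, hsEU} → row (0,3) (5,7) (8,8) (0,3) (5,7) (8,8) (0,3) (5,7) (8,8)
{gqNW, gqNU, gsNW, gsNU} → row (8,0) (8,0) (8,0) (8,0) (8,0) (8,0) (8,0) (8,0) (8,0)
{gqEW, gqEU, gsEW, gsEU} → row (5,4) (5,4) (5,4) (5,4) (5,4) (5,4) (5,4) (5,4) (5,4)
That's 5 distinct rows out of 16 strategies.

5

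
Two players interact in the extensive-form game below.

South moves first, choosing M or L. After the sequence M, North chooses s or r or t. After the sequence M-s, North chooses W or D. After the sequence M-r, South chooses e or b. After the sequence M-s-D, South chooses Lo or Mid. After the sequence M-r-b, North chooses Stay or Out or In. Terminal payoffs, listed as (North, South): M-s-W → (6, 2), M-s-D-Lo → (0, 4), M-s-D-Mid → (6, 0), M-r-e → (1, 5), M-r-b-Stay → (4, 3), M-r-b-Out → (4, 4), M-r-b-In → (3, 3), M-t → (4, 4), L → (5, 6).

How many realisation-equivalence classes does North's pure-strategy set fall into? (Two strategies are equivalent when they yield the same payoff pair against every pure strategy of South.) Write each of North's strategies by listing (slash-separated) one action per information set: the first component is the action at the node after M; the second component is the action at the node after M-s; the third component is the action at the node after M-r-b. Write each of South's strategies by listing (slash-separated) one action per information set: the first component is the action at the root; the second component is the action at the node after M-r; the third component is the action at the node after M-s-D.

6

North has 18 pure strategies: s/W/Stay, s/W/Out, s/W/In, s/D/Stay, s/D/Out, s/D/In, r/W/Stay, r/W/Out, r/W/In, r/D/Stay, r/D/Out, r/D/In, t/W/Stay, t/W/Out, t/W/In, t/D/Stay, t/D/Out, t/D/In. Columns: M/e/Lo, M/e/Mid, M/b/Lo, M/b/Mid, L/e/Lo, L/e/Mid, L/b/Lo, L/b/Mid.
{s/W/Stay, s/W/Out, s/W/In} → row (6,2) (6,2) (6,2) (6,2) (5,6) (5,6) (5,6) (5,6)
{s/D/Stay, s/D/Out, s/D/In} → row (0,4) (6,0) (0,4) (6,0) (5,6) (5,6) (5,6) (5,6)
{r/W/Stay, r/D/Stay} → row (1,5) (1,5) (4,3) (4,3) (5,6) (5,6) (5,6) (5,6)
{r/W/Out, r/D/Out} → row (1,5) (1,5) (4,4) (4,4) (5,6) (5,6) (5,6) (5,6)
{r/W/In, r/D/In} → row (1,5) (1,5) (3,3) (3,3) (5,6) (5,6) (5,6) (5,6)
{t/W/Stay, t/W/Out, t/W/In, t/D/Stay, t/D/Out, t/D/In} → row (4,4) (4,4) (4,4) (4,4) (5,6) (5,6) (5,6) (5,6)
That's 6 distinct rows out of 18 strategies.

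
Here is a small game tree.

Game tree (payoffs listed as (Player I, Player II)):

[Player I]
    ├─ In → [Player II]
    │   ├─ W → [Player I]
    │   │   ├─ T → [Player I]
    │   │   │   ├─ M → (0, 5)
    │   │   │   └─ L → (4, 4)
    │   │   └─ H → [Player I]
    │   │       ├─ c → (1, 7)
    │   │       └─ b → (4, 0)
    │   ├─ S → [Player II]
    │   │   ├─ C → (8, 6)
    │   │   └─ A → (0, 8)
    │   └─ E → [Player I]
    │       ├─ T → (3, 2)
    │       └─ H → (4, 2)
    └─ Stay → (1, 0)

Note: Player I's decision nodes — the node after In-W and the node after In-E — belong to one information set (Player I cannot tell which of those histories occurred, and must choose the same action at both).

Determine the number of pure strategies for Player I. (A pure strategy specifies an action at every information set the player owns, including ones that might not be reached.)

Player I owns the root with actions {In, Stay} — two choices.
Player I owns the information set {In-W, In-E} with actions {T, H} — two choices.
Player I owns the node after In-W-T with actions {M, L} — two choices.
Player I owns the node after In-W-H with actions {c, b} — two choices.
A pure strategy fixes one action at each information set independently, so the count is the product 2 × 2 × 2 × 2 = 16.
(For reference, Player II has 6 pure strategies, giving a 16×6 normal-form matrix.)

16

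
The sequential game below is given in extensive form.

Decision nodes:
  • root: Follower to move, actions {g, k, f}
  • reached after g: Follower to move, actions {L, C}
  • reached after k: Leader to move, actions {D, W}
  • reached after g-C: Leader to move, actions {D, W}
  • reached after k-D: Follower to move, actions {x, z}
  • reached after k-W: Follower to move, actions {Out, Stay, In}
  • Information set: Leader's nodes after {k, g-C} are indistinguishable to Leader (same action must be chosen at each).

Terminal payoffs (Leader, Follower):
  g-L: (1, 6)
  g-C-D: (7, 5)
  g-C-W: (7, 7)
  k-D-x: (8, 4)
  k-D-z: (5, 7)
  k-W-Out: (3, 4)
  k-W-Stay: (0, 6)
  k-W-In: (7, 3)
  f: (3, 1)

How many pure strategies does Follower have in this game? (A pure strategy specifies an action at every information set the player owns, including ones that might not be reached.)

36

Follower owns the root with actions {g, k, f} — three choices.
Follower owns the node after g with actions {L, C} — two choices.
Follower owns the node after k-D with actions {x, z} — two choices.
Follower owns the node after k-W with actions {Out, Stay, In} — three choices.
A pure strategy fixes one action at each information set independently, so the count is the product 3 × 2 × 2 × 3 = 36.
(For reference, Leader has 2 pure strategies, giving a 36×2 normal-form matrix.)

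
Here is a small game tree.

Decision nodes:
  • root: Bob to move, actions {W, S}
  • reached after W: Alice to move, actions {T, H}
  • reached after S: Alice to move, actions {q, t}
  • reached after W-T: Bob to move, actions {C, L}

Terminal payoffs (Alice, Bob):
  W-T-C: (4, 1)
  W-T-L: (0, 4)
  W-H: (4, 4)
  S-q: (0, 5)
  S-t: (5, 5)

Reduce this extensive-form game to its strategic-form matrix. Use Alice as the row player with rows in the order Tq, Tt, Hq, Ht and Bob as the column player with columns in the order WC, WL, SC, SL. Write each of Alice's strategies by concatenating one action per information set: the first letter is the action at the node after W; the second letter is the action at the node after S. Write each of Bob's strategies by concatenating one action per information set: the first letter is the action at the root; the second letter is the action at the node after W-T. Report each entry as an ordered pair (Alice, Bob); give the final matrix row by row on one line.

Tq: (4,1) (0,4) (0,5) (0,5) | Tt: (4,1) (0,4) (5,5) (5,5) | Hq: (4,4) (4,4) (0,5) (0,5) | Ht: (4,4) (4,4) (5,5) (5,5)

Row Tq: WC→(4,1), WL→(0,4), SC→(0,5), SL→(0,5)
Row Tt: WC→(4,1), WL→(0,4), SC→(5,5), SL→(5,5)
Row Hq: WC→(4,4), WL→(4,4), SC→(0,5), SL→(0,5)
Row Ht: WC→(4,4), WL→(4,4), SC→(5,5), SL→(5,5)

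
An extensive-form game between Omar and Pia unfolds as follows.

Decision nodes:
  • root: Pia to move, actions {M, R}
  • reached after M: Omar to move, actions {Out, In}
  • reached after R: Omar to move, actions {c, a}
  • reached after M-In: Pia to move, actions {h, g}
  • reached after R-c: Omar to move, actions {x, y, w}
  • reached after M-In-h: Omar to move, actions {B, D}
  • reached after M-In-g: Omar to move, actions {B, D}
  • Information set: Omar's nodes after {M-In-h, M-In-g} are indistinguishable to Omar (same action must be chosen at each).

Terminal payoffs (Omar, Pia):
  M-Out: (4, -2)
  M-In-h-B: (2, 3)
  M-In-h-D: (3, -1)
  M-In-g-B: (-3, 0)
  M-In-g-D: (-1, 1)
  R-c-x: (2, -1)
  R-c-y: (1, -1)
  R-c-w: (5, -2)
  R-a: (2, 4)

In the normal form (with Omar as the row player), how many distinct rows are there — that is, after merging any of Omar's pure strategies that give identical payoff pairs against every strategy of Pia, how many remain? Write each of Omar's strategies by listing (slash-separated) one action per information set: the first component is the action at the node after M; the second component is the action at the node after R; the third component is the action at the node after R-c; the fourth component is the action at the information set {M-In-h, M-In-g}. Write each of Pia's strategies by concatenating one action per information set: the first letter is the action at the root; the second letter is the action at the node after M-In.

12

Omar has 24 pure strategies: Out/c/x/B, Out/c/x/D, Out/c/y/B, Out/c/y/D, Out/c/w/B, Out/c/w/D, Out/a/x/B, Out/a/x/D, Out/a/y/B, Out/a/y/D, Out/a/w/B, Out/a/w/D, In/c/x/B, In/c/x/D, In/c/y/B, In/c/y/D, In/c/w/B, In/c/w/D, In/a/x/B, In/a/x/D, In/a/y/B, In/a/y/D, In/a/w/B, In/a/w/D. Columns: Mh, Mg, Rh, Rg.
{Out/c/x/B, Out/c/x/D} → row (4,-2) (4,-2) (2,-1) (2,-1)
{Out/c/y/B, Out/c/y/D} → row (4,-2) (4,-2) (1,-1) (1,-1)
{Out/c/w/B, Out/c/w/D} → row (4,-2) (4,-2) (5,-2) (5,-2)
{Out/a/x/B, Out/a/x/D, Out/a/y/B, Out/a/y/D, Out/a/w/B, Out/a/w/D} → row (4,-2) (4,-2) (2,4) (2,4)
{In/c/x/B} → row (2,3) (-3,0) (2,-1) (2,-1)
{In/c/x/D} → row (3,-1) (-1,1) (2,-1) (2,-1)
{In/c/y/B} → row (2,3) (-3,0) (1,-1) (1,-1)
{In/c/y/D} → row (3,-1) (-1,1) (1,-1) (1,-1)
{In/c/w/B} → row (2,3) (-3,0) (5,-2) (5,-2)
{In/c/w/D} → row (3,-1) (-1,1) (5,-2) (5,-2)
{In/a/x/B, In/a/y/B, In/a/w/B} → row (2,3) (-3,0) (2,4) (2,4)
{In/a/x/D, In/a/y/D, In/a/w/D} → row (3,-1) (-1,1) (2,4) (2,4)
That's 12 distinct rows out of 24 strategies.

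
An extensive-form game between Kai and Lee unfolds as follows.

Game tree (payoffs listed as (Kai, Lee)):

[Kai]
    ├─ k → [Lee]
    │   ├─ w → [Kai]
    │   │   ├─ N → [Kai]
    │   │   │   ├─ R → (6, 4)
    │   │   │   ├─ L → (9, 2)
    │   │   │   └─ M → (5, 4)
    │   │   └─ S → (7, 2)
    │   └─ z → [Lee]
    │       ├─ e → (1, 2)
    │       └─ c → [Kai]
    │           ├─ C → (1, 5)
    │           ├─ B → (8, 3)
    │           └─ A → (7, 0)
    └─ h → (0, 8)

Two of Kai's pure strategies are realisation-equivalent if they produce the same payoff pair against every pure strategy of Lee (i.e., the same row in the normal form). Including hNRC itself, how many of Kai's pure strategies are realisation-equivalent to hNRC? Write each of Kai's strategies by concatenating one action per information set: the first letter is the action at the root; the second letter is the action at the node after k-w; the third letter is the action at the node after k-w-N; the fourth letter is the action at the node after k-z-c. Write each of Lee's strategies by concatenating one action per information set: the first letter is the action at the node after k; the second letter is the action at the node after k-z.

18

Row for hNRC (columns we, wc, ze, zc): (0,8) (0,8) (0,8) (0,8).
Under hNRC, Kai's choice at the node after k-w and at the node after k-w-N and at the node after k-z-c can never be reached regardless of what Lee does, so varying those choices leaves every outcome unchanged.
Holding the reachable choices fixed and varying the unreachable ones freely already gives 2 × 3 × 3 = 18 equivalent strategies.
No other strategy reproduces this row, so those 18 are the full class: hNRC, hNRB, hNRA, hNLC, hNLB, hNLA, hNMC, hNMB, hNMA, hSRC, hSRB, hSRA, hSLC, hSLB, hSLA, hSMC, hSMB, hSMA.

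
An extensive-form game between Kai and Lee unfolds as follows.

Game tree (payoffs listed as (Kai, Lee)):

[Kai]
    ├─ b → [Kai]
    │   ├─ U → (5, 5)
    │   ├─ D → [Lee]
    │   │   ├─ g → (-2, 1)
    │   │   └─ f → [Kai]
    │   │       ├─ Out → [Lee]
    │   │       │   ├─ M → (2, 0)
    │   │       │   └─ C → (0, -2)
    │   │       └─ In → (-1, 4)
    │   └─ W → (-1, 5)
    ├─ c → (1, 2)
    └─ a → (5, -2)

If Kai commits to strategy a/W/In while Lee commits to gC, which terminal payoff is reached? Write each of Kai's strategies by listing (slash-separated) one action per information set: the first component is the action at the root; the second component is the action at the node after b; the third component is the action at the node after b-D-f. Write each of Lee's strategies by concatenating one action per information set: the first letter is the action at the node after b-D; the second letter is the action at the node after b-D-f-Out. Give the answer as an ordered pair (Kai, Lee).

(5, -2)

Trace the play path from the root:
  Kai plays a
→ terminal payoff (5, -2).
(Kai's choice at the node after b is never reached on this path, so it doesn't affect the outcome.)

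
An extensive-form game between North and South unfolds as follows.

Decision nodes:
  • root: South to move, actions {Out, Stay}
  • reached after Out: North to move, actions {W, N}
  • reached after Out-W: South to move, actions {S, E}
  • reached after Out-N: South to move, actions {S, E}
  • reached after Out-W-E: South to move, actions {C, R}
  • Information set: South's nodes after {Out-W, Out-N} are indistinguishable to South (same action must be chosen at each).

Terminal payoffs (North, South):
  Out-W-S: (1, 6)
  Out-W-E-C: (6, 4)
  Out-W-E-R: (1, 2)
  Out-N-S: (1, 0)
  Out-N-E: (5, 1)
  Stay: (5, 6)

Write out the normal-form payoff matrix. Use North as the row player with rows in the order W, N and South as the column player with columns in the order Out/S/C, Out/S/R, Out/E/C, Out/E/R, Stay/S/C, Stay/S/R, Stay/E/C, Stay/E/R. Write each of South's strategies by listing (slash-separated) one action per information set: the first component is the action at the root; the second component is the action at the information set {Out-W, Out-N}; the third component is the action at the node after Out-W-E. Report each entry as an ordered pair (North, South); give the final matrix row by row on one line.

W: (1,6) (1,6) (6,4) (1,2) (5,6) (5,6) (5,6) (5,6) | N: (1,0) (1,0) (5,1) (5,1) (5,6) (5,6) (5,6) (5,6)

Row W: Out/S/C→(1,6), Out/S/R→(1,6), Out/E/C→(6,4), Out/E/R→(1,2), Stay/S/C→(5,6), Stay/S/R→(5,6), Stay/E/C→(5,6), Stay/E/R→(5,6)
Row N: Out/S/C→(1,0), Out/S/R→(1,0), Out/E/C→(5,1), Out/E/R→(5,1), Stay/S/C→(5,6), Stay/S/R→(5,6), Stay/E/C→(5,6), Stay/E/R→(5,6)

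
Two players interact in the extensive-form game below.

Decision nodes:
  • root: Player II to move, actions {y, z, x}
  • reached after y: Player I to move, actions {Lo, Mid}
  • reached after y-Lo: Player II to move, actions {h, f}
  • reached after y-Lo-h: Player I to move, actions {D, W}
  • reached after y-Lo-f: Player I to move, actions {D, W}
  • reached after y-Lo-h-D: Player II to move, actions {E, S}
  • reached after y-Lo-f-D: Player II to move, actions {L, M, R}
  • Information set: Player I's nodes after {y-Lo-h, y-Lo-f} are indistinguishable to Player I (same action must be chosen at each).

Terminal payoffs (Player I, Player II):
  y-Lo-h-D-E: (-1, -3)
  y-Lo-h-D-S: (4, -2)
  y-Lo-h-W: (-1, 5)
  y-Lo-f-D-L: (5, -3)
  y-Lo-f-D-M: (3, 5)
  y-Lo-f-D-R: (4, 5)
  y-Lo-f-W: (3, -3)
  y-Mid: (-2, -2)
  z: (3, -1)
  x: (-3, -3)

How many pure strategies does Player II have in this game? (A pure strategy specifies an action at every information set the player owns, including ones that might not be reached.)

Player II owns the root with actions {y, z, x} — three choices.
Player II owns the node after y-Lo with actions {h, f} — two choices.
Player II owns the node after y-Lo-h-D with actions {E, S} — two choices.
Player II owns the node after y-Lo-f-D with actions {L, M, R} — three choices.
A pure strategy fixes one action at each information set independently, so the count is the product 3 × 2 × 2 × 3 = 36.
(For reference, Player I has 4 pure strategies, giving a 36×4 normal-form matrix.)

36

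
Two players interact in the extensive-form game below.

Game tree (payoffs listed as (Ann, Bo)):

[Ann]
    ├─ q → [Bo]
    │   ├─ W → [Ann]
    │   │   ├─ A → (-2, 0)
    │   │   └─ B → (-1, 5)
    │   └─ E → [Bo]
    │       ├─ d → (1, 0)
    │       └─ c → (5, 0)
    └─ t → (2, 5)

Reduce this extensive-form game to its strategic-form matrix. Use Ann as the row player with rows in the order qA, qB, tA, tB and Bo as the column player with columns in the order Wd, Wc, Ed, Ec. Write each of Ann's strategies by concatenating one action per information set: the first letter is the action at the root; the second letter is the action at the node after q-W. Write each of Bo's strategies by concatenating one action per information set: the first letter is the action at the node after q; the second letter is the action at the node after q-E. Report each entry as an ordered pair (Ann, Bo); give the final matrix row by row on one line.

Row qA: Wd→(-2,0), Wc→(-2,0), Ed→(1,0), Ec→(5,0)
Row qB: Wd→(-1,5), Wc→(-1,5), Ed→(1,0), Ec→(5,0)
Row tA: Wd→(2,5), Wc→(2,5), Ed→(2,5), Ec→(2,5)
Row tB: Wd→(2,5), Wc→(2,5), Ed→(2,5), Ec→(2,5)

qA: (-2,0) (-2,0) (1,0) (5,0) | qB: (-1,5) (-1,5) (1,0) (5,0) | tA: (2,5) (2,5) (2,5) (2,5) | tB: (2,5) (2,5) (2,5) (2,5)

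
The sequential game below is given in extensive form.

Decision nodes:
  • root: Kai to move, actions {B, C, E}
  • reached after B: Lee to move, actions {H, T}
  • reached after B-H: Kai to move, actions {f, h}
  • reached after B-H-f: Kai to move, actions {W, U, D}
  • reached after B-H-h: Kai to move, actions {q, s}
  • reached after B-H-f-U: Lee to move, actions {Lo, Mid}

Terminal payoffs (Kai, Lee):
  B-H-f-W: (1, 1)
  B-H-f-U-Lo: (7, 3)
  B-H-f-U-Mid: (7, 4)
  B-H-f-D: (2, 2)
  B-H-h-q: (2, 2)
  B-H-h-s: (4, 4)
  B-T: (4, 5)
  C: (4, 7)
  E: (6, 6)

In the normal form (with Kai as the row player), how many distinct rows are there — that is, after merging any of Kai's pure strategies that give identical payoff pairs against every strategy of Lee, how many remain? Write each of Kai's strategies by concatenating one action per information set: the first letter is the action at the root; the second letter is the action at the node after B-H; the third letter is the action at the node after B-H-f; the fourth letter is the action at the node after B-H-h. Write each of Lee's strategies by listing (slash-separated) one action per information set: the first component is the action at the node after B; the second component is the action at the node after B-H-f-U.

6

Kai has 36 pure strategies: BfWq, BfWs, BfUq, BfUs, BfDq, BfDs, BhWq, BhWs, BhUq, BhUs, BhDq, BhDs, CfWq, CfWs, CfUq, CfUs, CfDq, CfDs, ChWq, ChWs, ChUq, ChUs, ChDq, ChDs, EfWq, EfWs, EfUq, EfUs, EfDq, EfDs, EhWq, EhWs, EhUq, EhUs, EhDq, EhDs. Columns: H/Lo, H/Mid, T/Lo, T/Mid.
{BfWq, BfWs} → row (1,1) (1,1) (4,5) (4,5)
{BfUq, BfUs} → row (7,3) (7,4) (4,5) (4,5)
{BfDq, BfDs, BhWq, BhUq, BhDq} → row (2,2) (2,2) (4,5) (4,5)
{BhWs, BhUs, BhDs} → row (4,4) (4,4) (4,5) (4,5)
{CfWq, CfWs, CfUq, CfUs, CfDq, CfDs, ChWq, ChWs, ChUq, ChUs, ChDq, ChDs} → row (4,7) (4,7) (4,7) (4,7)
{EfWq, EfWs, EfUq, EfUs, EfDq, EfDs, EhWq, EhWs, EhUq, EhUs, EhDq, EhDs} → row (6,6) (6,6) (6,6) (6,6)
That's 6 distinct rows out of 36 strategies.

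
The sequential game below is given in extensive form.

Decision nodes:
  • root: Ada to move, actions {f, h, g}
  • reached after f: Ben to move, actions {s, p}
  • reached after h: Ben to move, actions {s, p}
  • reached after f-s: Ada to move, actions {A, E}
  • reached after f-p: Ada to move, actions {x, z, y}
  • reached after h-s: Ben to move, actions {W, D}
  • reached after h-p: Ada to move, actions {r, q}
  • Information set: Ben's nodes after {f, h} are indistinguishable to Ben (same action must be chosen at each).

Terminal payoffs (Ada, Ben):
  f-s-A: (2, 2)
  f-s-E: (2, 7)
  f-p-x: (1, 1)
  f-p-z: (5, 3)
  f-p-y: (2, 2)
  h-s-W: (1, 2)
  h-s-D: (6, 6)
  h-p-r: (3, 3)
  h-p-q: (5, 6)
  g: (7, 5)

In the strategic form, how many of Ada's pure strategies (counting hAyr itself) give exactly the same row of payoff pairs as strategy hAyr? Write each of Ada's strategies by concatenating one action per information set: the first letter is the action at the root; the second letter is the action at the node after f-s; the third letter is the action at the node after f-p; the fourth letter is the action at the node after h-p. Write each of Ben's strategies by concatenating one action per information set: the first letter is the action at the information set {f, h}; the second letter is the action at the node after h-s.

Row for hAyr (columns sW, sD, pW, pD): (1,2) (6,6) (3,3) (3,3).
Under hAyr, Ada's choice at the node after f-s and at the node after f-p can never be reached regardless of what Ben does, so varying those choices leaves every outcome unchanged.
Holding the reachable choices fixed and varying the unreachable ones freely already gives 2 × 3 = 6 equivalent strategies.
No other strategy reproduces this row, so those 6 are the full class: hAxr, hAzr, hAyr, hExr, hEzr, hEyr.

6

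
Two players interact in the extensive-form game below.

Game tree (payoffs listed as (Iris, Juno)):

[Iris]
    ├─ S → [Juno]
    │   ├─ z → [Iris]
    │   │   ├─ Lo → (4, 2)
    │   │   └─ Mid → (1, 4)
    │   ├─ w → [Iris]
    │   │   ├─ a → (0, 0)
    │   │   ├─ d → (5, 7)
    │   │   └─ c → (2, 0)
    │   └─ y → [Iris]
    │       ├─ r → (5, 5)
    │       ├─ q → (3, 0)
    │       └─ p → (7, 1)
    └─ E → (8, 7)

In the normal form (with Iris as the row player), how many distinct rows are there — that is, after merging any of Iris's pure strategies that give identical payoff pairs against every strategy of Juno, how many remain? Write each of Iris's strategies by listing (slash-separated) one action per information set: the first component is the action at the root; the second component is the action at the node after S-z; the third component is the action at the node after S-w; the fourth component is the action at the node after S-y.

Iris has 36 pure strategies: S/Lo/a/r, S/Lo/a/q, S/Lo/a/p, S/Lo/d/r, S/Lo/d/q, S/Lo/d/p, S/Lo/c/r, S/Lo/c/q, S/Lo/c/p, S/Mid/a/r, S/Mid/a/q, S/Mid/a/p, S/Mid/d/r, S/Mid/d/q, S/Mid/d/p, S/Mid/c/r, S/Mid/c/q, S/Mid/c/p, E/Lo/a/r, E/Lo/a/q, E/Lo/a/p, E/Lo/d/r, E/Lo/d/q, E/Lo/d/p, E/Lo/c/r, E/Lo/c/q, E/Lo/c/p, E/Mid/a/r, E/Mid/a/q, E/Mid/a/p, E/Mid/d/r, E/Mid/d/q, E/Mid/d/p, E/Mid/c/r, E/Mid/c/q, E/Mid/c/p. Columns: z, w, y.
{S/Lo/a/r} → row (4,2) (0,0) (5,5)
{S/Lo/a/q} → row (4,2) (0,0) (3,0)
{S/Lo/a/p} → row (4,2) (0,0) (7,1)
{S/Lo/d/r} → row (4,2) (5,7) (5,5)
{S/Lo/d/q} → row (4,2) (5,7) (3,0)
{S/Lo/d/p} → row (4,2) (5,7) (7,1)
{S/Lo/c/r} → row (4,2) (2,0) (5,5)
{S/Lo/c/q} → row (4,2) (2,0) (3,0)
{S/Lo/c/p} → row (4,2) (2,0) (7,1)
{S/Mid/a/r} → row (1,4) (0,0) (5,5)
{S/Mid/a/q} → row (1,4) (0,0) (3,0)
{S/Mid/a/p} → row (1,4) (0,0) (7,1)
{S/Mid/d/r} → row (1,4) (5,7) (5,5)
{S/Mid/d/q} → row (1,4) (5,7) (3,0)
{S/Mid/d/p} → row (1,4) (5,7) (7,1)
{S/Mid/c/r} → row (1,4) (2,0) (5,5)
{S/Mid/c/q} → row (1,4) (2,0) (3,0)
{S/Mid/c/p} → row (1,4) (2,0) (7,1)
{E/Lo/a/r, E/Lo/a/q, E/Lo/a/p, E/Lo/d/r, E/Lo/d/q, E/Lo/d/p, E/Lo/c/r, E/Lo/c/q, E/Lo/c/p, E/Mid/a/r, E/Mid/a/q, E/Mid/a/p, E/Mid/d/r, E/Mid/d/q, E/Mid/d/p, E/Mid/c/r, E/Mid/c/q, E/Mid/c/p} → row (8,7) (8,7) (8,7)
That's 19 distinct rows out of 36 strategies.

19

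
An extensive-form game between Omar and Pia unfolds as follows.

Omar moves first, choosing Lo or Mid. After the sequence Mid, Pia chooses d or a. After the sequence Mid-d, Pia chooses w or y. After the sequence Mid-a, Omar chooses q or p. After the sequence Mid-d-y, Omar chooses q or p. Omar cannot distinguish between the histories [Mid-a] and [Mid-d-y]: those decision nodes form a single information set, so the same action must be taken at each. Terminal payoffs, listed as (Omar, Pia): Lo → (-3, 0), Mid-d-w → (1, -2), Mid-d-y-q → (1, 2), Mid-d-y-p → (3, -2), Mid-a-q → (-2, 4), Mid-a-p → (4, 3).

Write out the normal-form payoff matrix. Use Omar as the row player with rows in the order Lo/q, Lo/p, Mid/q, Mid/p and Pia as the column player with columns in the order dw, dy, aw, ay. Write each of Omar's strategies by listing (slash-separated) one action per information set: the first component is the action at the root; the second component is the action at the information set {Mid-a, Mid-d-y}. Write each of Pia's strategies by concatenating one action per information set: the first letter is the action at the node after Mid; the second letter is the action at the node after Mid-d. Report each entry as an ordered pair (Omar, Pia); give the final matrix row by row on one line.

Lo/q: (-3,0) (-3,0) (-3,0) (-3,0) | Lo/p: (-3,0) (-3,0) (-3,0) (-3,0) | Mid/q: (1,-2) (1,2) (-2,4) (-2,4) | Mid/p: (1,-2) (3,-2) (4,3) (4,3)

            dw       dy       aw       ay
 Lo/q   (-3,0)   (-3,0)   (-3,0)   (-3,0)
 Lo/p   (-3,0)   (-3,0)   (-3,0)   (-3,0)
Mid/q   (1,-2)    (1,2)   (-2,4)   (-2,4)
Mid/p   (1,-2)   (3,-2)    (4,3)    (4,3)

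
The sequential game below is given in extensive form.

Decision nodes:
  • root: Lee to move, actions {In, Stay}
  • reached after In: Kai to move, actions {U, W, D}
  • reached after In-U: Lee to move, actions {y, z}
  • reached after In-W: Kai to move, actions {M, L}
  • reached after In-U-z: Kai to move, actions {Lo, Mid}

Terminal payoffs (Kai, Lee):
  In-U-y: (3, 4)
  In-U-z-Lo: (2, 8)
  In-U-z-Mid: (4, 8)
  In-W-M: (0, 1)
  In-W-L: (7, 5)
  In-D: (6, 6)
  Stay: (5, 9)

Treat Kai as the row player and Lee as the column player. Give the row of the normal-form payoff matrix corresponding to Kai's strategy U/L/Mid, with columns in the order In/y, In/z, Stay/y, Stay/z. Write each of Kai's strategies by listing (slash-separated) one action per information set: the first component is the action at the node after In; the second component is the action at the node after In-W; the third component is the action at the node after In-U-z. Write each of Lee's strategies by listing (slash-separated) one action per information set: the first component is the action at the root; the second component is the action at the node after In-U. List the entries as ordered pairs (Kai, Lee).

(3,4) (4,8) (5,9) (5,9)

vs In/y: Lee plays In → Kai plays U at [In] → Lee plays y at [In-U] → (3, 4)
vs In/z: Lee plays In → Kai plays U at [In] → Lee plays z at [In-U] → Kai plays Mid at [In-U-z] → (4, 8)
vs Stay/y: Lee plays Stay → (5, 9)
vs Stay/z: Lee plays Stay → (5, 9)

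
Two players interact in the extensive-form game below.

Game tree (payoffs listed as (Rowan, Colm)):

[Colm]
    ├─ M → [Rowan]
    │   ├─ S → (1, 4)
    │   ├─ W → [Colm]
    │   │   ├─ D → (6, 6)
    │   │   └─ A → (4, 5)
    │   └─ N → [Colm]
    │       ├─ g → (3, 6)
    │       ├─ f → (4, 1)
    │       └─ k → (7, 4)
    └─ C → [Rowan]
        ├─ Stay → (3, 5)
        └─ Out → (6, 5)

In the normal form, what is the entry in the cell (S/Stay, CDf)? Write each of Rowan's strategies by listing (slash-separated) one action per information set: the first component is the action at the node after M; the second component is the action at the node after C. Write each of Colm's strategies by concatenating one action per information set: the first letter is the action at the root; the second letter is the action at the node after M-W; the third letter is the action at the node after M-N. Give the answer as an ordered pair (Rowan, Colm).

(3, 5)

Trace the play path from the root:
  Colm plays C
  Rowan plays Stay at [C]
→ terminal payoff (3, 5).
(Rowan's choice at the node after M is never reached on this path, so it doesn't affect the outcome.)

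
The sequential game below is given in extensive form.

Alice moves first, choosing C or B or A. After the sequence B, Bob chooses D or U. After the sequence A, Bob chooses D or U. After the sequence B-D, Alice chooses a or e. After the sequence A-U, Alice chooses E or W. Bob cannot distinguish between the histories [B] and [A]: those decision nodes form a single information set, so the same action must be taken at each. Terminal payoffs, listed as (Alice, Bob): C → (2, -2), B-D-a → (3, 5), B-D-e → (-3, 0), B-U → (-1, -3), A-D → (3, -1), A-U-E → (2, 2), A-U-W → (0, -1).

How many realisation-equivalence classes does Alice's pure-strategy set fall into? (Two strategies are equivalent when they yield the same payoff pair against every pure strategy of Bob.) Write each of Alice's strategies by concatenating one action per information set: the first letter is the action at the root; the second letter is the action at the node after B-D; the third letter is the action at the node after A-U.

Alice has 12 pure strategies: CaE, CaW, CeE, CeW, BaE, BaW, BeE, BeW, AaE, AaW, AeE, AeW. Columns: D, U.
{CaE, CaW, CeE, CeW} → row (2,-2) (2,-2)
{BaE, BaW} → row (3,5) (-1,-3)
{BeE, BeW} → row (-3,0) (-1,-3)
{AaE, AeE} → row (3,-1) (2,2)
{AaW, AeW} → row (3,-1) (0,-1)
That's 5 distinct rows out of 12 strategies.

5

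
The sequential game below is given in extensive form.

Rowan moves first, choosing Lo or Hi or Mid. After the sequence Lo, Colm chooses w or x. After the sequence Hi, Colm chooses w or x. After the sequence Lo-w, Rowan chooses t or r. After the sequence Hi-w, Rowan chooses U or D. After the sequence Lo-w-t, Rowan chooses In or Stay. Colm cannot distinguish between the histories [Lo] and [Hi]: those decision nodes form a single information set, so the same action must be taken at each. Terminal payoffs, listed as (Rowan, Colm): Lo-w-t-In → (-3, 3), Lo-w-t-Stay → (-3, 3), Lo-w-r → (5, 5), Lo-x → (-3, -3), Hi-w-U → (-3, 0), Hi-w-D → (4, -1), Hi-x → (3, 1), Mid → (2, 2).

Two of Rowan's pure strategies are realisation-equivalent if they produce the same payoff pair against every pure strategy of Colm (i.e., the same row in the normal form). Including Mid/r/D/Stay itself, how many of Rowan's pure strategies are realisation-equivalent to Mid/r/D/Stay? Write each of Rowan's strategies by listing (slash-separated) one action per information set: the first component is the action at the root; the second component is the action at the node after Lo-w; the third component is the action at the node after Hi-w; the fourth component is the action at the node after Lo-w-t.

Row for Mid/r/D/Stay (columns w, x): (2,2) (2,2).
Under Mid/r/D/Stay, Rowan's choice at the node after Lo-w and at the node after Hi-w and at the node after Lo-w-t can never be reached regardless of what Colm does, so varying those choices leaves every outcome unchanged.
Holding the reachable choices fixed and varying the unreachable ones freely already gives 2 × 2 × 2 = 8 equivalent strategies.
No other strategy reproduces this row, so those 8 are the full class: Mid/t/U/In, Mid/t/U/Stay, Mid/t/D/In, Mid/t/D/Stay, Mid/r/U/In, Mid/r/U/Stay, Mid/r/D/In, Mid/r/D/Stay.

8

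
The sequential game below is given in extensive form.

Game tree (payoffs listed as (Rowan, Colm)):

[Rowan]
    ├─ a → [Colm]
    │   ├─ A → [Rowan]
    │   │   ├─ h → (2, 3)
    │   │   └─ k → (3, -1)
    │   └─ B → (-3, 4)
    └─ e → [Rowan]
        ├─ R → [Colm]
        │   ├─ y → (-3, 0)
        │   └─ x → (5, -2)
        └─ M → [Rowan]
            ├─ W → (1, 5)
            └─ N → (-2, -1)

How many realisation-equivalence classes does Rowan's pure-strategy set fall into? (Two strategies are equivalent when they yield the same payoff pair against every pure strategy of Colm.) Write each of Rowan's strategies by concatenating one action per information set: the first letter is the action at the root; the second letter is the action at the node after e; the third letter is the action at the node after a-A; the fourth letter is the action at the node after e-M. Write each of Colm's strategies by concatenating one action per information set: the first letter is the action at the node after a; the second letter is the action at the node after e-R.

Rowan has 16 pure strategies: aRhW, aRhN, aRkW, aRkN, aMhW, aMhN, aMkW, aMkN, eRhW, eRhN, eRkW, eRkN, eMhW, eMhN, eMkW, eMkN. Columns: Ay, Ax, By, Bx.
{aRhW, aRhN, aMhW, aMhN} → row (2,3) (2,3) (-3,4) (-3,4)
{aRkW, aRkN, aMkW, aMkN} → row (3,-1) (3,-1) (-3,4) (-3,4)
{eRhW, eRhN, eRkW, eRkN} → row (-3,0) (5,-2) (-3,0) (5,-2)
{eMhW, eMkW} → row (1,5) (1,5) (1,5) (1,5)
{eMhN, eMkN} → row (-2,-1) (-2,-1) (-2,-1) (-2,-1)
That's 5 distinct rows out of 16 strategies.

5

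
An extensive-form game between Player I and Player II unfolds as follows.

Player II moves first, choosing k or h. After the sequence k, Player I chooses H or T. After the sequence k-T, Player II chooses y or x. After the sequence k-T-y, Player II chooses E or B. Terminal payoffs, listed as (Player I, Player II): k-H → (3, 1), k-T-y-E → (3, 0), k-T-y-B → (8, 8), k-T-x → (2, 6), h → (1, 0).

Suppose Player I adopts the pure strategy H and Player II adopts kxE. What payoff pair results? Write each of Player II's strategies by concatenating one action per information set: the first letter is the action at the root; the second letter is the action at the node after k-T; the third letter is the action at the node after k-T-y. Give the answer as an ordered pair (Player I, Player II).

(3, 1)

Trace the play path from the root:
  Player II plays k
  Player I plays H at [k]
→ terminal payoff (3, 1).
(Player II's choice at the node after k-T is never reached on this path, so it doesn't affect the outcome.)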